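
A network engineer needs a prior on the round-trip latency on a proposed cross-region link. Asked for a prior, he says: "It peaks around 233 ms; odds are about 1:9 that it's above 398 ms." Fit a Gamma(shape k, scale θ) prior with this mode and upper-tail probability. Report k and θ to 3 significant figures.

k ≈ 7.61, θ ≈ 35.3

Gamma(k,θ) with k>1 has mode (k−1)θ, so θ = 233/(k−1).
Need P(X < 398) = 0.9 with θ tied to k this way. Start at k = 2, θ = 233: P(X<398) ≈ 0.509.
Too low — raise k to concentrate. Iterating converges to k ≈ 7.61.
Then θ = 233/(7.61−1) ≈ 35.3.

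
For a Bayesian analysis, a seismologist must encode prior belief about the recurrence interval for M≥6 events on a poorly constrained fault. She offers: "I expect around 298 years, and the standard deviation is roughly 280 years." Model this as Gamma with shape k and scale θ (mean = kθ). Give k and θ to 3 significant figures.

k ≈ 1.13, θ ≈ 263

For Gamma(k, scale θ): mean = kθ, variance = kθ², so CV = 1/√k.
CV = SD/mean = 280/298 = 0.9396, hence k = 1/CV² = 1.13.
Then θ = mean/k = 298/1.13 = 263.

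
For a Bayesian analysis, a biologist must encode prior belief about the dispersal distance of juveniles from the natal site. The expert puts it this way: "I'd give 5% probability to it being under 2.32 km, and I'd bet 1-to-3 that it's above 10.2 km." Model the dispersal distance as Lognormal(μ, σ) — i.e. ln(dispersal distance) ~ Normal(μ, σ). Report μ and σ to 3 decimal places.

If T ~ Lognormal(μ,σ) then ln T ~ Normal(μ,σ), so the p-quantile of ln T is μ + z_p·σ.
ln(2.32) = 0.8416 and ln(10.2) = 2.322; z_{0.05} = -1.645, z_{0.75} = 0.6745.
σ = (2.322 − 0.8416)/(0.6745 − (-1.645)) = 0.638.
μ = 0.8416 − (-1.645)·0.638 = 1.892.

μ ≈ 1.892, σ ≈ 0.638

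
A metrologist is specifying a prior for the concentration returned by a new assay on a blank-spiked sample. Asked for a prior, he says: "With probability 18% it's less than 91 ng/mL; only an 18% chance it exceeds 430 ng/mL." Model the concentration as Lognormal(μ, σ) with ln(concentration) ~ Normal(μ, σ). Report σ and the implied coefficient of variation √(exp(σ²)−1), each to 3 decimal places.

σ ≈ 0.848, CV ≈ 1.026

If T ~ Lognormal(μ,σ) then ln T ~ Normal(μ,σ), so the p-quantile of ln T is μ + z_p·σ.
ln(91) = 4.511 and ln(430) = 6.064; z_{0.18} = -0.9154, z_{0.82} = 0.9154.
σ = (6.064 − 4.511)/(0.9154 − (-0.9154)) = 0.848.
μ = 4.511 − (-0.9154)·0.848 = 5.287.
CV = √(exp(σ²)−1) = √(exp(0.7195)−1) = 1.026.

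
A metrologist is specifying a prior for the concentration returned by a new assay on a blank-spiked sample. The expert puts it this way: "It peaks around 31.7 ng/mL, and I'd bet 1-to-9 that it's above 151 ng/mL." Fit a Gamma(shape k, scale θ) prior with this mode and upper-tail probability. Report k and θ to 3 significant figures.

k ≈ 1.73, θ ≈ 43.3

Gamma(k,θ) with k>1 has mode (k−1)θ, so θ = 31.7/(k−1).
Need P(X < 151) = 0.9 with θ tied to k this way. Start at k = 2, θ = 31.7: P(X<151) ≈ 0.951.
Too high — lower k to spread out. Iterating converges to k ≈ 1.73.
Then θ = 31.7/(1.73−1) ≈ 43.3.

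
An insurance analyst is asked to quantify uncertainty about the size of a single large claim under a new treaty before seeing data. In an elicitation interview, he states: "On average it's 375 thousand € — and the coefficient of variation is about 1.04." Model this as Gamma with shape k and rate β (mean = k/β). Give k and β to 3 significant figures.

For Gamma(k, rate β): mean = k/β, variance = k/β², so CV = 1/√k.
CV = 1.04, hence k = 1/CV² = 0.925.
Then β = k/mean = 0.925/375 = 0.00247.

k ≈ 0.925, β ≈ 0.00247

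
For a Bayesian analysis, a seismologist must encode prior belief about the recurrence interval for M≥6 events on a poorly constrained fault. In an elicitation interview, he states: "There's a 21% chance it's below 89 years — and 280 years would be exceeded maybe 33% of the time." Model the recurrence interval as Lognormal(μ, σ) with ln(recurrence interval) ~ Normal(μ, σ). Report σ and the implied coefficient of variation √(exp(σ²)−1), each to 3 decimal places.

If T ~ Lognormal(μ,σ) then ln T ~ Normal(μ,σ), so the p-quantile of ln T is μ + z_p·σ.
ln(89) = 4.489 and ln(280) = 5.635; z_{0.21} = -0.8064, z_{0.67} = 0.4399.
σ = (5.635 − 4.489)/(0.4399 − (-0.8064)) = 0.920.
μ = 4.489 − (-0.8064)·0.920 = 5.230.
CV = √(exp(σ²)−1) = √(exp(0.8457)−1) = 1.153.

σ ≈ 0.920, CV ≈ 1.153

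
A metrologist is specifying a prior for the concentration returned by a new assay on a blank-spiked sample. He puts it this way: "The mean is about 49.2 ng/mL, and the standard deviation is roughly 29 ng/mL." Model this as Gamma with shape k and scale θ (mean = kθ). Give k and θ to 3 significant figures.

For Gamma(k, scale θ): mean = kθ, variance = kθ², so CV = 1/√k.
CV = SD/mean = 29/49.2 = 0.5894, hence k = 1/CV² = 2.88.
Then θ = mean/k = 49.2/2.88 = 17.1.

k ≈ 2.88, θ ≈ 17.1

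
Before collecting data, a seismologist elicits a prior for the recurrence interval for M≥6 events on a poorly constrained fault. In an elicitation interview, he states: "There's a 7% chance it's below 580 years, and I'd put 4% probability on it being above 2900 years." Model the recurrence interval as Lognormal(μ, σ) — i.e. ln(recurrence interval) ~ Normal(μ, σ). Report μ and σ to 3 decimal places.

μ ≈ 7.099, σ ≈ 0.499

If T ~ Lognormal(μ,σ) then ln T ~ Normal(μ,σ), so the p-quantile of ln T is μ + z_p·σ.
ln(580) = 6.363 and ln(2900) = 7.972; z_{0.07} = -1.476, z_{0.96} = 1.751.
σ = (7.972 − 6.363)/(1.751 − (-1.476)) = 0.499.
μ = 6.363 − (-1.476)·0.499 = 7.099.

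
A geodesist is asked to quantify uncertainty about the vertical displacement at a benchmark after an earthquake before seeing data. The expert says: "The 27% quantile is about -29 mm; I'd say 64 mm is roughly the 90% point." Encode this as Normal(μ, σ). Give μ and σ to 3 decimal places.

μ = 1.085, σ = 49.093

For Normal(μ,σ), the p-quantile is μ + z_p·σ. Here z_{0.27} = -0.6128, z_{0.9} = 1.282.
So -29 = μ − 0.6128σ and 64 = μ + 1.282σ.
Subtracting: σ = (64 − -29)/(1.282 − (-0.6128)) = 49.093.
Then μ = -29 − (-0.6128)·49.093 = 1.085.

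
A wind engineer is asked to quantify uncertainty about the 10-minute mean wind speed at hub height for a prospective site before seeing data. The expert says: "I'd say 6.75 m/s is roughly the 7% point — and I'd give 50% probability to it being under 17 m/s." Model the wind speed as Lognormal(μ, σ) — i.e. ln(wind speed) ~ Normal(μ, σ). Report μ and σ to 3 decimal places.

μ ≈ 2.833, σ ≈ 0.626

If T ~ Lognormal(μ,σ) then ln T ~ Normal(μ,σ), so the p-quantile of ln T is μ + z_p·σ.
ln(6.75) = 1.91 and ln(17) = 2.833; z_{0.07} = -1.476, z_{0.5} = 0.
σ = (2.833 − 1.91)/(0 − (-1.476)) = 0.626.
μ = 1.91 − (-1.476)·0.626 = 2.833.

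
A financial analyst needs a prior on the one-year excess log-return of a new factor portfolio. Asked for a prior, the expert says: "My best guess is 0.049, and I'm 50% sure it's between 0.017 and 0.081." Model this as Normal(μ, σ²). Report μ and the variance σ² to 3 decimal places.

A symmetric 50% interval runs μ ± z·σ with z = 0.6745.
Half-width = 0.032, so σ = 0.032/0.6745 = 0.0474 and σ² = 0.002.
μ is the stated best guess, 0.049.

μ = 0.049, σ² = 0.002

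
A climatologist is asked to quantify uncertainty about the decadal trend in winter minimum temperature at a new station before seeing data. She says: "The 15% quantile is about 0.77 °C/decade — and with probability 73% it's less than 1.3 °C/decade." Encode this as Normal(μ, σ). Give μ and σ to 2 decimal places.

For Normal(μ,σ), the p-quantile is μ + z_p·σ. Here z_{0.15} = -1.036, z_{0.73} = 0.6128.
So 0.77 = μ − 1.036σ and 1.3 = μ + 0.6128σ.
Subtracting: σ = (1.3 − 0.77)/(0.6128 − (-1.036)) = 0.32.
Then μ = 0.77 − (-1.036)·0.32 = 1.10.

μ = 1.10, σ = 0.32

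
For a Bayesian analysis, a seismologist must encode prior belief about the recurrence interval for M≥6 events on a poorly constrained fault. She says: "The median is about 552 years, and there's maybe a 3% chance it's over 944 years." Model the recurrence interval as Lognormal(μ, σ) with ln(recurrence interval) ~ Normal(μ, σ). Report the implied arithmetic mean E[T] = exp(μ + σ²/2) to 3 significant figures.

If T ~ Lognormal(μ,σ) then ln T ~ Normal(μ,σ), so the p-quantile of ln T is μ + z_p·σ.
ln(552) = 6.314 and ln(944) = 6.85; z_{0.5} = 0, z_{0.97} = 1.881.
σ = (6.85 − 6.314)/(1.881 − (0)) = 0.285.
μ = 6.314 − (0)·0.285 = 6.314.
E[T] = exp(μ + σ²/2) = exp(6.314 + 0.0407) = 575 years.

E[T] ≈ 575 years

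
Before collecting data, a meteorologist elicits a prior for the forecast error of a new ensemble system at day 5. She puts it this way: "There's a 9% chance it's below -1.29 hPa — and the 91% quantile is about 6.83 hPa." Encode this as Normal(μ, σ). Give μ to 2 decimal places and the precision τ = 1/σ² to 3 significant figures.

μ = 2.77, τ = 0.109

The p-quantile of Normal(μ,σ) is μ + z_p·σ, with z_{0.09} = -1.341 and z_{0.91} = 1.341.
Eliminate σ: μ = (z₂·x₁ − z₁·x₂)/(z₂ − z₁) = (1.341·-1.29 − (-1.341)·6.83)/2.682 = 2.77.
Then σ = (x₂ − x₁)/(z₂ − z₁) = (6.83 − -1.29)/2.682 = 3.03.
Precision τ = 1/σ² = 1/3.028² = 0.109.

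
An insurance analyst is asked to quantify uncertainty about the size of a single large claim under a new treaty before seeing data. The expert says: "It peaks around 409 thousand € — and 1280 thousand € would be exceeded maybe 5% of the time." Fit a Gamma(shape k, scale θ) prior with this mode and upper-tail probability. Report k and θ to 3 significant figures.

Gamma(k,θ) with k>1 has mode (k−1)θ, so θ = 409/(k−1).
Need P(X < 1280) = 0.95 with θ tied to k this way. Start at k = 2, θ = 409: P(X<1280) ≈ 0.819.
Too low — raise k to concentrate. Iterating converges to k ≈ 3.02.
Then θ = 409/(3.02−1) ≈ 202.

k ≈ 3.02, θ ≈ 202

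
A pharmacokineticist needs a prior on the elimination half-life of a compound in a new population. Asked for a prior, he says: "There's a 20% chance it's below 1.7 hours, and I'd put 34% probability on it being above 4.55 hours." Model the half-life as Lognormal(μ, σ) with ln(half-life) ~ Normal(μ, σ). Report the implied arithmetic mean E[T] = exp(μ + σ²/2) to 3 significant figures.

E[T] ≈ 4.48 hours

If T ~ Lognormal(μ,σ) then ln T ~ Normal(μ,σ), so the p-quantile of ln T is μ + z_p·σ.
ln(1.7) = 0.5306 and ln(4.55) = 1.515; z_{0.2} = -0.8416, z_{0.66} = 0.4125.
σ = (1.515 − 0.5306)/(0.4125 − (-0.8416)) = 0.785.
μ = 0.5306 − (-0.8416)·0.785 = 1.191.
E[T] = exp(μ + σ²/2) = exp(1.191 + 0.3081) = 4.48 hours.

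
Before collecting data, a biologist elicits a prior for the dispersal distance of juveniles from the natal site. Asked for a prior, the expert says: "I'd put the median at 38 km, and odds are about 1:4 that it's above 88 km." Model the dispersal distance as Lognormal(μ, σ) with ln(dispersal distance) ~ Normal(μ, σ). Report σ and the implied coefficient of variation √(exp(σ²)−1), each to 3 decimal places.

σ ≈ 0.998, CV ≈ 1.306

If T ~ Lognormal(μ,σ) then ln T ~ Normal(μ,σ), so the p-quantile of ln T is μ + z_p·σ.
ln(38) = 3.638 and ln(88) = 4.477; z_{0.5} = 0, z_{0.8} = 0.8416.
σ = (4.477 − 3.638)/(0.8416 − (0)) = 0.998.
μ = 3.638 − (0)·0.998 = 3.638.
CV = √(exp(σ²)−1) = √(exp(0.9956)−1) = 1.306.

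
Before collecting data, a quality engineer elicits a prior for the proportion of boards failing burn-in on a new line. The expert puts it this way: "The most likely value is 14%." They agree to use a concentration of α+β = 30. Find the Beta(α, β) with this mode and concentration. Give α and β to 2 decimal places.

α = 4.92, β = 25.08

For α,β > 1 the Beta mode is (α−1)/(α+β−2). With α+β = 30, the mode is (α−1)/28.
Set (α−1)/28 = 0.14 → α = 1 + 0.14·28 = 4.92.
β = 30 − α = 25.08.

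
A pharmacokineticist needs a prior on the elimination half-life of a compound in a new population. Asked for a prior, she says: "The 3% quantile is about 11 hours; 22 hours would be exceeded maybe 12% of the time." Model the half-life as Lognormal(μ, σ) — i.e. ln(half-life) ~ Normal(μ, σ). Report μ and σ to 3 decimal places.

If T ~ Lognormal(μ,σ) then ln T ~ Normal(μ,σ), so the p-quantile of ln T is μ + z_p·σ.
ln(11) = 2.398 and ln(22) = 3.091; z_{0.03} = -1.881, z_{0.88} = 1.175.
σ = (3.091 − 2.398)/(1.175 − (-1.881)) = 0.227.
μ = 2.398 − (-1.881)·0.227 = 2.825.

μ ≈ 2.825, σ ≈ 0.227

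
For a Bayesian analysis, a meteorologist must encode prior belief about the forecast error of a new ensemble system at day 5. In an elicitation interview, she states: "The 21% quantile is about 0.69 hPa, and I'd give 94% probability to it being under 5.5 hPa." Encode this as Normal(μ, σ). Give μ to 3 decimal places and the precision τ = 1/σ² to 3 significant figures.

For Normal(μ,σ), the p-quantile is μ + z_p·σ. Here z_{0.21} = -0.8064, z_{0.94} = 1.555.
So 0.69 = μ − 0.8064σ and 5.5 = μ + 1.555σ.
Subtracting: σ = (5.5 − 0.69)/(1.555 − (-0.8064)) = 2.037.
Then μ = 0.69 − (-0.8064)·2.037 = 2.333.
Precision τ = 1/σ² = 1/2.037² = 0.241.

μ = 2.333, τ = 0.241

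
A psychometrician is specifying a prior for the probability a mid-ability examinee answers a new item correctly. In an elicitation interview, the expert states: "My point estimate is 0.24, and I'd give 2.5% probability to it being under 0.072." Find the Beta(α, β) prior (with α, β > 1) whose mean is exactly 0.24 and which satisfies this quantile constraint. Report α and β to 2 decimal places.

With mean 0.24 fixed, write α = 0.24s, β = 0.76s where s = α+β.
Need P(θ < 0.072) = 0.025 under Beta(0.24s, 0.76s). Normal approximation: (q−m)/√(m(1−m)/s) ≈ z_{0.025} = -1.96, so s ≈ 0.24·0.76·(-1.96)²/(0.072−0.24)² = 24.8.
At s = 24.8: P(θ<0.072) ≈ 0.006. Adjusting to match 0.025 gives s ≈ 16.02.
So α = 0.24·16.02 ≈ 3.85, β = 0.76·16.02 ≈ 12.18.

α ≈ 3.85, β ≈ 12.18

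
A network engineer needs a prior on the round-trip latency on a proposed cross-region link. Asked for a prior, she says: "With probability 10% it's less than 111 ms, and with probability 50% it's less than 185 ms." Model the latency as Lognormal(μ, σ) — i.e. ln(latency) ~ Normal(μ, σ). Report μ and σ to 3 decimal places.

If T ~ Lognormal(μ,σ) then ln T ~ Normal(μ,σ), so the p-quantile of ln T is μ + z_p·σ.
ln(111) = 4.71 and ln(185) = 5.22; z_{0.1} = -1.282, z_{0.5} = 0.
σ = (5.22 − 4.71)/(0 − (-1.282)) = 0.399.
μ = 4.71 − (-1.282)·0.399 = 5.220.

μ ≈ 5.220, σ ≈ 0.399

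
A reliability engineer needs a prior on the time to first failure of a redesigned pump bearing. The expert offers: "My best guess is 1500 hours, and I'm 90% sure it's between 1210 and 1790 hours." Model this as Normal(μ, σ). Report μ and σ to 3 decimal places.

μ = 1500.000, σ = 176.307

A symmetric 90% interval runs μ ± z·σ with z = 1.645.
Half-width = 290, so σ = 290/1.645 = 176.307.
μ is the stated best guess, 1500.000.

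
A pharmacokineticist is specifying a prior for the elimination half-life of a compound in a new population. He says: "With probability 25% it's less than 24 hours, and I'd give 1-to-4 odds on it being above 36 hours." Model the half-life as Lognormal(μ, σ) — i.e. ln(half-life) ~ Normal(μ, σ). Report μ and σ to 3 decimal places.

If T ~ Lognormal(μ,σ) then ln T ~ Normal(μ,σ), so the p-quantile of ln T is μ + z_p·σ.
ln(24) = 3.178 and ln(36) = 3.584; z_{0.25} = -0.6745, z_{0.8} = 0.8416.
σ = (3.584 − 3.178)/(0.8416 − (-0.6745)) = 0.267.
μ = 3.178 − (-0.6745)·0.267 = 3.358.

μ ≈ 3.358, σ ≈ 0.267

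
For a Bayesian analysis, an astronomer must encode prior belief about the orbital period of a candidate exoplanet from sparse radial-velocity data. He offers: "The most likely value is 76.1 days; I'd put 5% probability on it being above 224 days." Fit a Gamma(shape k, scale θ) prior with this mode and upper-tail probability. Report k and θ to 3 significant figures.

k ≈ 3.28, θ ≈ 33.4

Gamma(k,θ) with k>1 has mode (k−1)θ, so θ = 76.1/(k−1).
Need P(X < 224) = 0.95 with θ tied to k this way. Start at k = 2, θ = 76.1: P(X<224) ≈ 0.792.
Too low — raise k to concentrate. Iterating converges to k ≈ 3.28.
Then θ = 76.1/(3.28−1) ≈ 33.4.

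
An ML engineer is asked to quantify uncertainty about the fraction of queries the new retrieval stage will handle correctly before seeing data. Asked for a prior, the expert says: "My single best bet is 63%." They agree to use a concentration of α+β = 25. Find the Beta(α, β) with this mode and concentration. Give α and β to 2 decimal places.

For α,β > 1 the Beta mode is (α−1)/(α+β−2). With α+β = 25, the mode is (α−1)/23.
Set (α−1)/23 = 0.63 → α = 1 + 0.63·23 = 15.49.
β = 25 − α = 9.51.

α = 15.49, β = 9.51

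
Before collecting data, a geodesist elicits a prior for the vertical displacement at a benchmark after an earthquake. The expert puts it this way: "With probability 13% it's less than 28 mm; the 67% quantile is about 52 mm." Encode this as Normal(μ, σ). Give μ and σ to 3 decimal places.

The p-quantile of Normal(μ,σ) is μ + z_p·σ, with z_{0.13} = -1.126 and z_{0.67} = 0.4399.
Eliminate σ: μ = (z₂·x₁ − z₁·x₂)/(z₂ − z₁) = (0.4399·28 − (-1.126)·52)/1.566 = 45.259.
Then σ = (x₂ − x₁)/(z₂ − z₁) = (52 − 28)/1.566 = 15.323.

μ = 45.259, σ = 15.323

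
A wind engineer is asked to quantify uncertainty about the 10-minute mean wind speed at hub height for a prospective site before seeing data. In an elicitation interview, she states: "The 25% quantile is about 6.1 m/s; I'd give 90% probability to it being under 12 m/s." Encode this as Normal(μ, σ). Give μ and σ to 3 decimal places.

For Normal(μ,σ), the p-quantile is μ + z_p·σ. Here z_{0.25} = -0.6745, z_{0.9} = 1.282.
So 6.1 = μ − 0.6745σ and 12 = μ + 1.282σ.
Subtracting: σ = (12 − 6.1)/(1.282 − (-0.6745)) = 3.016.
Then μ = 6.1 − (-0.6745)·3.016 = 8.134.

μ = 8.134, σ = 3.016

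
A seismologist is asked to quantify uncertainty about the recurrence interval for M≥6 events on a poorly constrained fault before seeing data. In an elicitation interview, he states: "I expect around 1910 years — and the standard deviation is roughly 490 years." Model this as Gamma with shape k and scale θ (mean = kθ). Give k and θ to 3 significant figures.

For Gamma(k, scale θ): mean = kθ, variance = kθ², so CV = 1/√k.
CV = SD/mean = 490/1910 = 0.2565, hence k = 1/CV² = 15.2.
Then θ = mean/k = 1910/15.2 = 126.

k ≈ 15.2, θ ≈ 126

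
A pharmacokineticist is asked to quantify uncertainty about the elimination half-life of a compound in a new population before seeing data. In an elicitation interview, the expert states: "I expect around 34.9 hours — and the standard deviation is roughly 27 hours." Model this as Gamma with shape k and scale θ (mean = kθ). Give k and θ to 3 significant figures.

k ≈ 1.67, θ ≈ 20.9

For Gamma(k, scale θ): mean = kθ, variance = kθ², so CV = 1/√k.
CV = SD/mean = 27/34.9 = 0.7736, hence k = 1/CV² = 1.67.
Then θ = mean/k = 34.9/1.67 = 20.9.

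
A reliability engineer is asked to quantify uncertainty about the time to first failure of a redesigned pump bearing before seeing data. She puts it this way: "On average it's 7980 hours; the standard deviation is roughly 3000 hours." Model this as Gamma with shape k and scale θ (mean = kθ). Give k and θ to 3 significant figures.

k ≈ 7.08, θ ≈ 1130

For Gamma(k, scale θ): mean = kθ, variance = kθ², so CV = 1/√k.
CV = SD/mean = 3000/7980 = 0.3759, hence k = 1/CV² = 7.08.
Then θ = mean/k = 7980/7.08 = 1130.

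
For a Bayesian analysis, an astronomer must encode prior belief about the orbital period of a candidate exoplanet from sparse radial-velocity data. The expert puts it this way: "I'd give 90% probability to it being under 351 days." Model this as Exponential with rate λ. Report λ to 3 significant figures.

P(T < 351.0) = 1 − e^(−λ·351.0) = 0.9, so λ = −ln(1−0.9)/351.0 = −ln(0.1)/351.0 = 0.00656.

λ ≈ 0.00656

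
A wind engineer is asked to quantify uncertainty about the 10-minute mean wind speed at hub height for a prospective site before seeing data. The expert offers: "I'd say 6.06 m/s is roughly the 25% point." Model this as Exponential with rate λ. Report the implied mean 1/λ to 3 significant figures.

P(T < 6.06) = 1 − e^(−λ·6.06) = 0.25, so λ = −ln(1−0.25)/6.06 = −ln(0.75)/6.06 = 0.0475.
Mean = 1/λ = 21.1 m/s.

mean ≈ 21.1 m/s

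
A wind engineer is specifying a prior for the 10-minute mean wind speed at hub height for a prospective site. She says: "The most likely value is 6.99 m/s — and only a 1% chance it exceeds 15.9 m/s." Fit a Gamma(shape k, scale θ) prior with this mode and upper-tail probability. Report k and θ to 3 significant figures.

k ≈ 8.09, θ ≈ 0.986

Gamma(k,θ) with k>1 has mode (k−1)θ, so θ = 6.99/(k−1).
Need P(X < 15.9) = 0.99 with θ tied to k this way. Start at k = 2, θ = 6.99: P(X<15.9) ≈ 0.663.
Too low — raise k to concentrate. Iterating converges to k ≈ 8.09.
Then θ = 6.99/(8.09−1) ≈ 0.986.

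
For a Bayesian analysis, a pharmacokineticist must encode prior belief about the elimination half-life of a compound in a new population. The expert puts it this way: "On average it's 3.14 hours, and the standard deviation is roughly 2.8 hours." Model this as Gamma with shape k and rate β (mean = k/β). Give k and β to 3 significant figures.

For Gamma(k, rate β): mean = k/β, variance = k/β², so CV = 1/√k.
CV = SD/mean = 2.8/3.14 = 0.8917, hence k = 1/CV² = 1.26.
Then β = k/mean = 1.26/3.14 = 0.401.

k ≈ 1.26, β ≈ 0.401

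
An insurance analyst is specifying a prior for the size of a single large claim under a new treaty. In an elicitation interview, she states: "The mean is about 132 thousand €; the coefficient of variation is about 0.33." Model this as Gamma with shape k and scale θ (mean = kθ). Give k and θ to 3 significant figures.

For Gamma(k, scale θ): mean = kθ, variance = kθ², so CV = 1/√k.
CV = 0.33, hence k = 1/CV² = 9.18.
Then θ = mean/k = 132/9.18 = 14.4.

k ≈ 9.18, θ ≈ 14.4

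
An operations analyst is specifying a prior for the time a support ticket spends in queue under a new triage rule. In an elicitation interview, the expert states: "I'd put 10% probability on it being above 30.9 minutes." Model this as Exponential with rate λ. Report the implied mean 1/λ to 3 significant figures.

P(T > 30.9) = e^(−λ·30.9) = 0.1, so λ = −ln(0.1)/30.9 = 0.0745.
Mean = 1/λ = 13.4 minutes.

mean ≈ 13.4 minutes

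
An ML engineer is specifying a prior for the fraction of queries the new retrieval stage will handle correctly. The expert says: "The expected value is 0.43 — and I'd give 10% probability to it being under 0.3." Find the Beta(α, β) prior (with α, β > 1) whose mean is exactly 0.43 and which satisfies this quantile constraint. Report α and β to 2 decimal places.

With mean 0.43 fixed, write α = 0.43s, β = 0.57s where s = α+β.
Need P(θ < 0.3) = 0.1 under Beta(0.43s, 0.57s). Normal approximation: (q−m)/√(m(1−m)/s) ≈ z_{0.1} = -1.28, so s ≈ 0.43·0.57·(-1.28)²/(0.3−0.43)² = 23.8.
At s = 23.8: P(θ<0.3) ≈ 0.096. Adjusting to match 0.1 gives s ≈ 22.95.
So α = 0.43·22.95 ≈ 9.87, β = 0.57·22.95 ≈ 13.08.

α ≈ 9.87, β ≈ 13.08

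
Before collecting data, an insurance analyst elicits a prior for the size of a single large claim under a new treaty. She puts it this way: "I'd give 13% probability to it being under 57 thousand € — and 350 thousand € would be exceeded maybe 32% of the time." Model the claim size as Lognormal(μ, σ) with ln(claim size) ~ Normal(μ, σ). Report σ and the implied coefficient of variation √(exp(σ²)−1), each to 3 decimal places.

σ ≈ 1.139, CV ≈ 1.630

If T ~ Lognormal(μ,σ) then ln T ~ Normal(μ,σ), so the p-quantile of ln T is μ + z_p·σ.
ln(57) = 4.043 and ln(350) = 5.858; z_{0.13} = -1.126, z_{0.68} = 0.4677.
σ = (5.858 − 4.043)/(0.4677 − (-1.126)) = 1.139.
μ = 4.043 − (-1.126)·1.139 = 5.325.
CV = √(exp(σ²)−1) = √(exp(1.2962)−1) = 1.630.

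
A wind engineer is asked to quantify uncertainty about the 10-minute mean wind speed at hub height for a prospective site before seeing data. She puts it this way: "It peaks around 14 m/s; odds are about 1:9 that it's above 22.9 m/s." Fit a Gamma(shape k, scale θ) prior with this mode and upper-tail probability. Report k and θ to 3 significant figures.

Gamma(k,θ) with k>1 has mode (k−1)θ, so θ = 14/(k−1).
Need P(X < 22.9) = 0.9 with θ tied to k this way. Start at k = 2, θ = 14: P(X<22.9) ≈ 0.487.
Too low — raise k to concentrate. Iterating converges to k ≈ 8.78.
Then θ = 14/(8.78−1) ≈ 1.8.

k ≈ 8.78, θ ≈ 1.8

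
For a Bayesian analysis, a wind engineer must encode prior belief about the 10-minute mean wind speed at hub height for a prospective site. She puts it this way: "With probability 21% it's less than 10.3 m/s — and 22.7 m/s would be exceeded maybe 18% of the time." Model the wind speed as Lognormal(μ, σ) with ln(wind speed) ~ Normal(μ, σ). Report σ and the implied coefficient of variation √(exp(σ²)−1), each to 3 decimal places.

If T ~ Lognormal(μ,σ) then ln T ~ Normal(μ,σ), so the p-quantile of ln T is μ + z_p·σ.
ln(10.3) = 2.332 and ln(22.7) = 3.122; z_{0.21} = -0.8064, z_{0.82} = 0.9154.
σ = (3.122 − 2.332)/(0.9154 − (-0.8064)) = 0.459.
μ = 2.332 − (-0.8064)·0.459 = 2.702.
CV = √(exp(σ²)−1) = √(exp(0.2106)−1) = 0.484.

σ ≈ 0.459, CV ≈ 0.484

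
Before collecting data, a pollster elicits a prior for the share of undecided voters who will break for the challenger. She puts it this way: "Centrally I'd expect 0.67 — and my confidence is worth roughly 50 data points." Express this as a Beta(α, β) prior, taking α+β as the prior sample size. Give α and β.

α = 33.5, β = 16.5

Under the effective-sample-size interpretation, Beta(α, β) has prior mean α/(α+β) and prior sample size α+β.
So α+β = 50 and α/(α+β) = 0.67, giving α = 0.67·50 = 33.5 and β = 50 − 33.5 = 16.5.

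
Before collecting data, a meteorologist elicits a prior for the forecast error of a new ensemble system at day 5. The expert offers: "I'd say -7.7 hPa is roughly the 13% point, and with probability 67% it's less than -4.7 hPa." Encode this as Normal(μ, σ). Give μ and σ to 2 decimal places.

For Normal(μ,σ), the p-quantile is μ + z_p·σ. Here z_{0.13} = -1.126, z_{0.67} = 0.4399.
So -7.7 = μ − 1.126σ and -4.7 = μ + 0.4399σ.
Subtracting: σ = (-4.7 − -7.7)/(0.4399 − (-1.126)) = 1.92.
Then μ = -7.7 − (-1.126)·1.92 = -5.54.

μ = -5.54, σ = 1.92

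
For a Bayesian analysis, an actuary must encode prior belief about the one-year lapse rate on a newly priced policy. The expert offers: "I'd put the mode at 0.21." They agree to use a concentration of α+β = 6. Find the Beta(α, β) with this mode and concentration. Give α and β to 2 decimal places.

α = 1.84, β = 4.16

For α,β > 1 the Beta mode is (α−1)/(α+β−2). With α+β = 6, the mode is (α−1)/4.
Set (α−1)/4 = 0.21 → α = 1 + 0.21·4 = 1.84.
β = 6 − α = 4.16.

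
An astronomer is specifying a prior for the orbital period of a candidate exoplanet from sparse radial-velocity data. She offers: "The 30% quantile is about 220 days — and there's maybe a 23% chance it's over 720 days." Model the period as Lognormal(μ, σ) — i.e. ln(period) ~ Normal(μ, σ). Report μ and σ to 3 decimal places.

μ ≈ 5.886, σ ≈ 0.939

If T ~ Lognormal(μ,σ) then ln T ~ Normal(μ,σ), so the p-quantile of ln T is μ + z_p·σ.
ln(220) = 5.394 and ln(720) = 6.579; z_{0.3} = -0.5244, z_{0.77} = 0.7388.
σ = (6.579 − 5.394)/(0.7388 − (-0.5244)) = 0.939.
μ = 5.394 − (-0.5244)·0.939 = 5.886.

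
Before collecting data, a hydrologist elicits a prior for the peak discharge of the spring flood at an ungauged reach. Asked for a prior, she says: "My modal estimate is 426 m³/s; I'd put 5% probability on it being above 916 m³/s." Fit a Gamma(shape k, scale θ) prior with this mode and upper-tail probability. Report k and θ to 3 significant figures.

Gamma(k,θ) with k>1 has mode (k−1)θ, so θ = 426/(k−1).
Need P(X < 916) = 0.95 with θ tied to k this way. Start at k = 2, θ = 426: P(X<916) ≈ 0.633.
Too low — raise k to concentrate. Iterating converges to k ≈ 5.7.
Then θ = 426/(5.7−1) ≈ 90.6.

k ≈ 5.7, θ ≈ 90.6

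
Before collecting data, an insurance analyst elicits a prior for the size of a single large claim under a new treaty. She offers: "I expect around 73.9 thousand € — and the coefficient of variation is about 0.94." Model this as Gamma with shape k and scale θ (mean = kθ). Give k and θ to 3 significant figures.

k ≈ 1.13, θ ≈ 65.3

For Gamma(k, scale θ): mean = kθ, variance = kθ², so CV = 1/√k.
CV = 0.94, hence k = 1/CV² = 1.13.
Then θ = mean/k = 73.9/1.13 = 65.3.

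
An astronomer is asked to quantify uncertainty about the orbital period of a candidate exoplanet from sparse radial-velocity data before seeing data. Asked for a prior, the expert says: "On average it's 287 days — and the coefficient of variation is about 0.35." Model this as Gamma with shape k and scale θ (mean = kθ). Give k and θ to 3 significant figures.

For Gamma(k, scale θ): mean = kθ, variance = kθ², so CV = 1/√k.
CV = 0.35, hence k = 1/CV² = 8.16.
Then θ = mean/k = 287/8.16 = 35.2.

k ≈ 8.16, θ ≈ 35.2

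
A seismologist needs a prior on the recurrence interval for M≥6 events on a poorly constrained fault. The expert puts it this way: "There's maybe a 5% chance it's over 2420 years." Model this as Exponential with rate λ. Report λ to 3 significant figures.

P(T > 2420.0) = e^(−λ·2420.0) = 0.05, so λ = −ln(0.05)/2420.0 = 0.00124.

λ ≈ 0.00124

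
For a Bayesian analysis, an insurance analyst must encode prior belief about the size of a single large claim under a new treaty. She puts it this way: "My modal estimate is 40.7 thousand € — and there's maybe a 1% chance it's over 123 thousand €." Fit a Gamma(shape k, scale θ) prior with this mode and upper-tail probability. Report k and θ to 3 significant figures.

Gamma(k,θ) with k>1 has mode (k−1)θ, so θ = 40.7/(k−1).
Need P(X < 123) = 0.99 with θ tied to k this way. Start at k = 2, θ = 40.7: P(X<123) ≈ 0.804.
Too low — raise k to concentrate. Iterating converges to k ≈ 4.67.
Then θ = 40.7/(4.67−1) ≈ 11.1.

k ≈ 4.67, θ ≈ 11.1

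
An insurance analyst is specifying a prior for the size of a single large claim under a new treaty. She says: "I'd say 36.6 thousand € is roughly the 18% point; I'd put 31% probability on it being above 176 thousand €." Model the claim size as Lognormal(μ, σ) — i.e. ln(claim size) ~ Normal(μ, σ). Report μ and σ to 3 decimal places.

μ ≈ 4.619, σ ≈ 1.113

If T ~ Lognormal(μ,σ) then ln T ~ Normal(μ,σ), so the p-quantile of ln T is μ + z_p·σ.
ln(36.6) = 3.6 and ln(176) = 5.17; z_{0.18} = -0.9154, z_{0.69} = 0.4959.
σ = (5.17 − 3.6)/(0.4959 − (-0.9154)) = 1.113.
μ = 3.6 − (-0.9154)·1.113 = 4.619.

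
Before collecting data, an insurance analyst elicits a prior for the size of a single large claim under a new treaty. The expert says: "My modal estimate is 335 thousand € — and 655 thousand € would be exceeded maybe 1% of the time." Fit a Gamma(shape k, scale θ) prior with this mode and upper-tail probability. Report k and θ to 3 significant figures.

k ≈ 12, θ ≈ 30.5

Gamma(k,θ) with k>1 has mode (k−1)θ, so θ = 335/(k−1).
Need P(X < 655) = 0.99 with θ tied to k this way. Start at k = 2, θ = 335: P(X<655) ≈ 0.582.
Too low — raise k to concentrate. Iterating converges to k ≈ 12.
Then θ = 335/(12−1) ≈ 30.5.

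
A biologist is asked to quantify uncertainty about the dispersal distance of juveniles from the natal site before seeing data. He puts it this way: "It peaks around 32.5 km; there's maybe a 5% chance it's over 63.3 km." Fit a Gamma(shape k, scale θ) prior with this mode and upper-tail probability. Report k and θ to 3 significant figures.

k ≈ 7.25, θ ≈ 5.2

Gamma(k,θ) with k>1 has mode (k−1)θ, so θ = 32.5/(k−1).
Need P(X < 63.3) = 0.95 with θ tied to k this way. Start at k = 2, θ = 32.5: P(X<63.3) ≈ 0.580.
Too low — raise k to concentrate. Iterating converges to k ≈ 7.25.
Then θ = 32.5/(7.25−1) ≈ 5.2.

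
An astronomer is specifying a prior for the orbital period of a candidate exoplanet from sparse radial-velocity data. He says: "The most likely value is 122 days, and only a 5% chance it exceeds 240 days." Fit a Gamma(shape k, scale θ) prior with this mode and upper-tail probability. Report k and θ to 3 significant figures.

k ≈ 7.06, θ ≈ 20.1

Gamma(k,θ) with k>1 has mode (k−1)θ, so θ = 122/(k−1).
Need P(X < 240) = 0.95 with θ tied to k this way. Start at k = 2, θ = 122: P(X<240) ≈ 0.585.
Too low — raise k to concentrate. Iterating converges to k ≈ 7.06.
Then θ = 122/(7.06−1) ≈ 20.1.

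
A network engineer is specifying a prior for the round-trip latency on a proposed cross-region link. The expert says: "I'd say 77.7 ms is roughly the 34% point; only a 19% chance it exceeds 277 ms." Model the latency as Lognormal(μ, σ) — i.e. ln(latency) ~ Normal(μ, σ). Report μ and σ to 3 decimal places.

μ ≈ 4.759, σ ≈ 0.985

If T ~ Lognormal(μ,σ) then ln T ~ Normal(μ,σ), so the p-quantile of ln T is μ + z_p·σ.
ln(77.7) = 4.353 and ln(277) = 5.624; z_{0.34} = -0.4125, z_{0.81} = 0.8779.
σ = (5.624 − 4.353)/(0.8779 − (-0.4125)) = 0.985.
μ = 4.353 − (-0.4125)·0.985 = 4.759.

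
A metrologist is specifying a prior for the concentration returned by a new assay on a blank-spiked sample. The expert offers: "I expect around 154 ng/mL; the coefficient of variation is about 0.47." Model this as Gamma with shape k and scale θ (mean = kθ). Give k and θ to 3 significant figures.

For Gamma(k, scale θ): mean = kθ, variance = kθ², so CV = 1/√k.
CV = 0.47, hence k = 1/CV² = 4.53.
Then θ = mean/k = 154/4.53 = 34.

k ≈ 4.53, θ ≈ 34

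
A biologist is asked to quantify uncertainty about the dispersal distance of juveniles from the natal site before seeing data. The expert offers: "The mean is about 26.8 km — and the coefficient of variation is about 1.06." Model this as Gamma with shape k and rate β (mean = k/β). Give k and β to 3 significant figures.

k ≈ 0.89, β ≈ 0.0332

For Gamma(k, rate β): mean = k/β, variance = k/β², so CV = 1/√k.
CV = 1.06, hence k = 1/CV² = 0.89.
Then β = k/mean = 0.89/26.8 = 0.0332.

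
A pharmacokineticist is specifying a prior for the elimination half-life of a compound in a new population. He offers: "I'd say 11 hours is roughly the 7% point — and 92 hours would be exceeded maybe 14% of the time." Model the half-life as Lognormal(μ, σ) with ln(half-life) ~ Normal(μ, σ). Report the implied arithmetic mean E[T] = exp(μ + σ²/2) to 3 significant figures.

If T ~ Lognormal(μ,σ) then ln T ~ Normal(μ,σ), so the p-quantile of ln T is μ + z_p·σ.
ln(11) = 2.398 and ln(92) = 4.522; z_{0.07} = -1.476, z_{0.86} = 1.08.
σ = (4.522 − 2.398)/(1.08 − (-1.476)) = 0.831.
μ = 2.398 − (-1.476)·0.831 = 3.624.
E[T] = exp(μ + σ²/2) = exp(3.624 + 0.3452) = 52.9 hours.

E[T] ≈ 52.9 hours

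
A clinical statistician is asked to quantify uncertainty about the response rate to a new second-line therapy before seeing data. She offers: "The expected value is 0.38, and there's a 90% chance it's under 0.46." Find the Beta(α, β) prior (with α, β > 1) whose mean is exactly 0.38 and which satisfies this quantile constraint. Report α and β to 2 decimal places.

α ≈ 23.32, β ≈ 38.05

With mean 0.38 fixed, write α = 0.38s, β = 0.62s where s = α+β.
Need P(θ < 0.46) = 0.9 under Beta(0.38s, 0.62s). Normal approximation: (q−m)/√(m(1−m)/s) ≈ z_{0.9} = 1.28, so s ≈ 0.38·0.62·(1.28)²/(0.46−0.38)² = 60.5.
At s = 60.5: P(θ<0.46) ≈ 0.898. Adjusting to match 0.9 gives s ≈ 61.37.
So α = 0.38·61.37 ≈ 23.32, β = 0.62·61.37 ≈ 38.05.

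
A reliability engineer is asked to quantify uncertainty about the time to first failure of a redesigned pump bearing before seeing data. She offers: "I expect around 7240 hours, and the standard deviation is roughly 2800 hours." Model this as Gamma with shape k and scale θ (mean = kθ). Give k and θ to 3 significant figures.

k ≈ 6.69, θ ≈ 1080

For Gamma(k, scale θ): mean = kθ, variance = kθ², so CV = 1/√k.
CV = SD/mean = 2800/7240 = 0.3867, hence k = 1/CV² = 6.69.
Then θ = mean/k = 7240/6.69 = 1080.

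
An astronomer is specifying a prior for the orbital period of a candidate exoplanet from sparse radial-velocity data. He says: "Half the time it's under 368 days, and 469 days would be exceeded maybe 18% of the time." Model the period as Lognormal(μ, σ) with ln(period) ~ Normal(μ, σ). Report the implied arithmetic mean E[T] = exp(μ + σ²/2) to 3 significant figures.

If T ~ Lognormal(μ,σ) then ln T ~ Normal(μ,σ), so the p-quantile of ln T is μ + z_p·σ.
ln(368) = 5.908 and ln(469) = 6.151; z_{0.5} = 0, z_{0.82} = 0.9154.
σ = (6.151 − 5.908)/(0.9154 − (0)) = 0.265.
μ = 5.908 − (0)·0.265 = 5.908.
E[T] = exp(μ + σ²/2) = exp(5.908 + 0.0351) = 381 days.

E[T] ≈ 381 days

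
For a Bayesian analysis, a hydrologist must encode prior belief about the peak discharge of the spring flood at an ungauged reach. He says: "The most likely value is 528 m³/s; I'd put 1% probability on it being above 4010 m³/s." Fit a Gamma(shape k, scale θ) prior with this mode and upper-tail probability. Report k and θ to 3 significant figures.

k ≈ 1.83, θ ≈ 634

Gamma(k,θ) with k>1 has mode (k−1)θ, so θ = 528/(k−1).
Need P(X < 4010) = 0.99 with θ tied to k this way. Start at k = 2, θ = 528: P(X<4010) ≈ 0.996.
Too high — lower k to spread out. Iterating converges to k ≈ 1.83.
Then θ = 528/(1.83−1) ≈ 634.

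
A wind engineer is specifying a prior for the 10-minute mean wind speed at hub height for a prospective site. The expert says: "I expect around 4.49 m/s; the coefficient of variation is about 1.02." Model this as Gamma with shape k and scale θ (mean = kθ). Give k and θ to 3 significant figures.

k ≈ 0.961, θ ≈ 4.67

For Gamma(k, scale θ): mean = kθ, variance = kθ², so CV = 1/√k.
CV = 1.02, hence k = 1/CV² = 0.961.
Then θ = mean/k = 4.49/0.961 = 4.67.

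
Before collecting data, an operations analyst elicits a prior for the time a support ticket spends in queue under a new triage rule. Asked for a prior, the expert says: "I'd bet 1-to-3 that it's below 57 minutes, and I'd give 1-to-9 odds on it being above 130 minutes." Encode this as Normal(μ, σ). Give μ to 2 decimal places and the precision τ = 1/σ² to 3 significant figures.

μ = 82.17, τ = 0.000718

For Normal(μ,σ), the p-quantile is μ + z_p·σ. Here z_{0.25} = -0.6745, z_{0.9} = 1.282.
So 57 = μ − 0.6745σ and 130 = μ + 1.282σ.
Subtracting: σ = (130 − 57)/(1.282 − (-0.6745)) = 37.32.
Then μ = 57 − (-0.6745)·37.32 = 82.17.
Precision τ = 1/σ² = 1/37.32² = 0.000718.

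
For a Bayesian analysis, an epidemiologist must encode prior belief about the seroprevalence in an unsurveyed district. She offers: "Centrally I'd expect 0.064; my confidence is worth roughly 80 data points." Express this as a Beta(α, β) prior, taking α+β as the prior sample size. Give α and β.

α = 5.12, β = 74.88

Under the effective-sample-size interpretation, Beta(α, β) has prior mean α/(α+β) and prior sample size α+β.
So α+β = 80 and α/(α+β) = 0.064, giving α = 0.064·80 = 5.12 and β = 80 − 5.12 = 74.88.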